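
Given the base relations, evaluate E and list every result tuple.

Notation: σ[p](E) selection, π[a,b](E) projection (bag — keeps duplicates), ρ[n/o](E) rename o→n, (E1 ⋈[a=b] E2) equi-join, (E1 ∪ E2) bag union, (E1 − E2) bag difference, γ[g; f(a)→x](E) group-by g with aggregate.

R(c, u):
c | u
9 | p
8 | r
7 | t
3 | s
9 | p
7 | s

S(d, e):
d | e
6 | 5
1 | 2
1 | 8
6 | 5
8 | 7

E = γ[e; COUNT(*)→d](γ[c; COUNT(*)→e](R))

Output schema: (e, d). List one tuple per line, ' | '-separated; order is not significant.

Stepwise |·|:
  R → 6
  γ[c; COUNT(*)→e](R) → 4
  γ[e; COUNT(*)→d](γ[c; COUNT(*)→e](R)) → 2

== RESULT ==
e | d
1 | 2
2 | 2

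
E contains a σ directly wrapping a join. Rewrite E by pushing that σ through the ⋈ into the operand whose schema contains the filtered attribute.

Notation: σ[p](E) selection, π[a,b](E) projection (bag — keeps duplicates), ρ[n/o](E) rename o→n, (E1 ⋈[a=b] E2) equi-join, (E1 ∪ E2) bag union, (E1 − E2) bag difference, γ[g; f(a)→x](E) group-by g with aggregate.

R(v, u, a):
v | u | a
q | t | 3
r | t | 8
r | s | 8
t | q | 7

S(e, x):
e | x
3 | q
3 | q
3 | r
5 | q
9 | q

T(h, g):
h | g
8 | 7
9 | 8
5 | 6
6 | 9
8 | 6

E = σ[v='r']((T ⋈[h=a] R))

σ filters on v, owned by the right side.
E' = (T ⋈[h=a] σ[v='r'](R))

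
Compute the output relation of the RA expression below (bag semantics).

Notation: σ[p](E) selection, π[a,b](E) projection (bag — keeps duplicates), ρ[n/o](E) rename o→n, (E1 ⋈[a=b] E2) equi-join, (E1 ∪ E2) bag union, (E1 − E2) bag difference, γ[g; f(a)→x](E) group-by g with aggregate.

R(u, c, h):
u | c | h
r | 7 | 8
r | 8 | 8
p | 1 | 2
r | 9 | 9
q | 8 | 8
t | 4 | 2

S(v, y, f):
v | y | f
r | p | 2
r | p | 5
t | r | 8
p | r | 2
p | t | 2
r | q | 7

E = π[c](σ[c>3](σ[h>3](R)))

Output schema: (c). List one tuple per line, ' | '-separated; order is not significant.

Per-node cardinality:
  R → 6
  σ[h>3](R) → 4
  σ[c>3](σ[h>3](R)) → 4
  π[c](σ[c>3](σ[h>3](R))) → 4

== RESULT ==
c
7
8
8
9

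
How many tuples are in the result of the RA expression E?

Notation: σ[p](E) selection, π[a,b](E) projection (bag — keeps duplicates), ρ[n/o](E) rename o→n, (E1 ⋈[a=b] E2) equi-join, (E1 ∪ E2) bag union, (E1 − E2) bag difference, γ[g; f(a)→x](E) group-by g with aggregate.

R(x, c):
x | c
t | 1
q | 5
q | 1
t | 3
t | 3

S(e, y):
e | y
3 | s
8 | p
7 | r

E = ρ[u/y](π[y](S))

Subexpression sizes:
  S → 3
  π[y](S) → 3
  ρ[u/y](π[y](S)) → 3

|E| = 3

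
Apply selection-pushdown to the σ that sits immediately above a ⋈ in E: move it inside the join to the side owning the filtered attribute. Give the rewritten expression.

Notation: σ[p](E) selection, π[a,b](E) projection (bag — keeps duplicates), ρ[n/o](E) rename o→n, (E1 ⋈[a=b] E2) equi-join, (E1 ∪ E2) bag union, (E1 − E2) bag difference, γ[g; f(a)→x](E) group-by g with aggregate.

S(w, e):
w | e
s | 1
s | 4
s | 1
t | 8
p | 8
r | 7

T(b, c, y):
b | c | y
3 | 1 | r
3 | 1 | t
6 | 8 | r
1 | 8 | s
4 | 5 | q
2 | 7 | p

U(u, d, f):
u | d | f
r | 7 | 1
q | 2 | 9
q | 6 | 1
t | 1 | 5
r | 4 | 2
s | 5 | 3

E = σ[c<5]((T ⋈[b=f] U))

σ filters on c, owned by the left side.
E' = (σ[c<5](T) ⋈[b=f] U)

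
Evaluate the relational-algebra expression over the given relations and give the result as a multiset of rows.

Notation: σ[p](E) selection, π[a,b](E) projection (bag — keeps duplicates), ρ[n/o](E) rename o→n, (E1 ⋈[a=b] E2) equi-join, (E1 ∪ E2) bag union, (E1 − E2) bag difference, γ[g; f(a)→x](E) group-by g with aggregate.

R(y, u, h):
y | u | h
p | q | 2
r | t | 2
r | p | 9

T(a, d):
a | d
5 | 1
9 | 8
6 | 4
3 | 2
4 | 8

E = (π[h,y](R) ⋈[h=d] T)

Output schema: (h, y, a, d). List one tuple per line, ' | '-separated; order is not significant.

Row counts bottom-up:
  R → 3
  π[h,y](R) → 3
  T → 5
  (π[h,y](R) ⋈[h=d] T) → 2

== RESULT ==
h | y | a | d
2 | p | 3 | 2
2 | r | 3 | 2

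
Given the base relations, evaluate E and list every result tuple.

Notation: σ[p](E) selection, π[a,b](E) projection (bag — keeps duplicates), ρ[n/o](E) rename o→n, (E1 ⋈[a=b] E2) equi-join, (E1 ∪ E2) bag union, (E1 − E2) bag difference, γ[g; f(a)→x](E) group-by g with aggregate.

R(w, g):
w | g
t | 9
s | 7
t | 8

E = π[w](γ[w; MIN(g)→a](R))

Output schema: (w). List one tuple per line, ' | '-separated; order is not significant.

Stepwise |·|:
  R → 3
  γ[w; MIN(g)→a](R) → 2
  π[w](γ[w; MIN(g)→a](R)) → 2

== RESULT ==
w
s
t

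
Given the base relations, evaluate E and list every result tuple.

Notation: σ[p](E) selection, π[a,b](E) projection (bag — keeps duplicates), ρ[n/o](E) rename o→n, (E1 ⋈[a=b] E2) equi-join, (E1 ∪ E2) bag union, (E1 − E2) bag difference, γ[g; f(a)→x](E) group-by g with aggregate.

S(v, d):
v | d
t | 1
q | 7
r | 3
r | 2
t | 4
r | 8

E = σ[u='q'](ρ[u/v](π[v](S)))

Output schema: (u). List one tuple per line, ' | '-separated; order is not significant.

Stepwise |·|:
  S → 6
  π[v](S) → 6
  ρ[u/v](π[v](S)) → 6
  σ[u='q'](ρ[u/v](π[v](S))) → 1

== RESULT ==
u
q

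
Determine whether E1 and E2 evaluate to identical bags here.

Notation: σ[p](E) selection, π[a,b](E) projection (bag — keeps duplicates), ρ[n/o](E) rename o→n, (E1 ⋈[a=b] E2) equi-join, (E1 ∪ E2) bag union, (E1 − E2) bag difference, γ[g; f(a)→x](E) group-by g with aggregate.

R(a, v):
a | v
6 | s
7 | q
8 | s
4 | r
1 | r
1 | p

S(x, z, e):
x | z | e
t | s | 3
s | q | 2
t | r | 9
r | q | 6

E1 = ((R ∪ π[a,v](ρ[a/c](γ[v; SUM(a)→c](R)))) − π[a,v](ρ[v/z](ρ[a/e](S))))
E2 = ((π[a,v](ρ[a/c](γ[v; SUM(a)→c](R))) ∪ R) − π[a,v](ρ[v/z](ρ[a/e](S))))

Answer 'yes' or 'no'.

E1 subexpression sizes:
  R → 6
  R → 6
  γ[v; SUM(a)→c](R) → 4
  ρ[a/c](γ[v; SUM(a)→c](R)) → 4
  π[a,v](ρ[a/c](γ[v; SUM(a)→c](R))) → 4
  (R ∪ π[a,v](ρ[a/c](γ[v; SUM(a)→c](R)))) → 10
  S → 4
  ρ[a/e](S) → 4
  ρ[v/z](ρ[a/e](S)) → 4
  π[a,v](ρ[v/z](ρ[a/e](S))) → 4
  ((R ∪ π[a,v](ρ[a/c](γ[v; SUM(a)→c](R)))) − π[a,v](ρ[v/z](ρ[a/e](S)))) → 10
E2 subexpression sizes:
  R → 6
  γ[v; SUM(a)→c](R) → 4
  ρ[a/c](γ[v; SUM(a)→c](R)) → 4
  π[a,v](ρ[a/c](γ[v; SUM(a)→c](R))) → 4
  R → 6
  (π[a,v](ρ[a/c](γ[v; SUM(a)→c](R))) ∪ R) → 10
  S → 4
  ρ[a/e](S) → 4
  ρ[v/z](ρ[a/e](S)) → 4
  π[a,v](ρ[v/z](ρ[a/e](S))) → 4
  ((π[a,v](ρ[a/c](γ[v; SUM(a)→c](R))) ∪ R) − π[a,v](ρ[v/z](ρ[a/e](S)))) → 10

E1 and E2 produce the same multiset:
a | v
1 | p
1 | p
1 | r
4 | r
5 | r
6 | s
7 | q
7 | q
8 | s
14 | s

yes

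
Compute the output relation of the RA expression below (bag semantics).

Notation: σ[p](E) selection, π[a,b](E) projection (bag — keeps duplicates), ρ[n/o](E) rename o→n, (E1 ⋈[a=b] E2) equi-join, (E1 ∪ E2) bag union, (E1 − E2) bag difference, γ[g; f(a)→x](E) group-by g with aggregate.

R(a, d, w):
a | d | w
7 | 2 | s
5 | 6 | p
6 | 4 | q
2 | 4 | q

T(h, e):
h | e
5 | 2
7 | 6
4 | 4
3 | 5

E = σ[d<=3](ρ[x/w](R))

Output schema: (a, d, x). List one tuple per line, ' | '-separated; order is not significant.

Per-node cardinality:
  R → 4
  ρ[x/w](R) → 4
  σ[d<=3](ρ[x/w](R)) → 1

== RESULT ==
a | d | x
7 | 2 | s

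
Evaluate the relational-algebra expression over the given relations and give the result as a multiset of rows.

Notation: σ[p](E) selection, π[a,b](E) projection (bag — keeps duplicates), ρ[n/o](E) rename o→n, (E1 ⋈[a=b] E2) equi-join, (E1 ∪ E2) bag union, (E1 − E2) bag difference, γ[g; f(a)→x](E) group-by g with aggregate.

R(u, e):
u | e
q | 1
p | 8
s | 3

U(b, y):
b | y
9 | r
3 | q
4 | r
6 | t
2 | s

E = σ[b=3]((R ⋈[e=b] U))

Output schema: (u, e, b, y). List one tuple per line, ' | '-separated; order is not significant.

Row counts bottom-up:
  R → 3
  U → 5
  (R ⋈[e=b] U) → 1
  σ[b=3]((R ⋈[e=b] U)) → 1

== RESULT ==
u | e | b | y
s | 3 | 3 | q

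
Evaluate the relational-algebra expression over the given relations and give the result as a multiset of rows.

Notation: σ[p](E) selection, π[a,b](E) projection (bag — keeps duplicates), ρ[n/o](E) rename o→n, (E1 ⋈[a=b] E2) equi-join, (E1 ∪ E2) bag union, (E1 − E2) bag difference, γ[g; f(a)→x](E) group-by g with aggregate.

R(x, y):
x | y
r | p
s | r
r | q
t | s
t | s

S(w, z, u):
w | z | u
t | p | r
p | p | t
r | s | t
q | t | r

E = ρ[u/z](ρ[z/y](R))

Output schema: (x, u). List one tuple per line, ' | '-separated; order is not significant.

Row counts bottom-up:
  R → 5
  ρ[z/y](R) → 5
  ρ[u/z](ρ[z/y](R)) → 5

== RESULT ==
x | u
r | p
r | q
s | r
t | s
t | s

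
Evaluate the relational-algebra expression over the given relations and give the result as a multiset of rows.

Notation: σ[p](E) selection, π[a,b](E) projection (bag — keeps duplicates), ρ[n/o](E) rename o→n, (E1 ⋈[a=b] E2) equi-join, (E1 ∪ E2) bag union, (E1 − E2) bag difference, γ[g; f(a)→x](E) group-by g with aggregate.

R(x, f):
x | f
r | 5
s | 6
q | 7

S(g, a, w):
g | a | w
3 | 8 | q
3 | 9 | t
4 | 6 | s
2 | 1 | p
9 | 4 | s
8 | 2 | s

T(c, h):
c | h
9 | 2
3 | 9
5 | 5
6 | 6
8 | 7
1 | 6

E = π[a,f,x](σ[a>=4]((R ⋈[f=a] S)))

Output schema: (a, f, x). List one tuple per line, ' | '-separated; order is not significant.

Per-node cardinality:
  R → 3
  S → 6
  (R ⋈[f=a] S) → 1
  σ[a>=4]((R ⋈[f=a] S)) → 1
  π[a,f,x](σ[a>=4]((R ⋈[f=a] S))) → 1

== RESULT ==
a | f | x
6 | 6 | s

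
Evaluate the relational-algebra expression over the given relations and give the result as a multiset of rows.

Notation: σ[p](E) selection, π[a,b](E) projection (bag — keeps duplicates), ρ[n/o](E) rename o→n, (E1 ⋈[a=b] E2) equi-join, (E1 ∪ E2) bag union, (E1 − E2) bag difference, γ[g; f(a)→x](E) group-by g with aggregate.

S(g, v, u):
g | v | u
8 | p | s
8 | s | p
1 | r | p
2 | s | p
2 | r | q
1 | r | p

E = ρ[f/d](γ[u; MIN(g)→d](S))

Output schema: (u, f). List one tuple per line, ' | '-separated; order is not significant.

Stepwise |·|:
  S → 6
  γ[u; MIN(g)→d](S) → 3
  ρ[f/d](γ[u; MIN(g)→d](S)) → 3

== RESULT ==
u | f
p | 1
q | 2
s | 8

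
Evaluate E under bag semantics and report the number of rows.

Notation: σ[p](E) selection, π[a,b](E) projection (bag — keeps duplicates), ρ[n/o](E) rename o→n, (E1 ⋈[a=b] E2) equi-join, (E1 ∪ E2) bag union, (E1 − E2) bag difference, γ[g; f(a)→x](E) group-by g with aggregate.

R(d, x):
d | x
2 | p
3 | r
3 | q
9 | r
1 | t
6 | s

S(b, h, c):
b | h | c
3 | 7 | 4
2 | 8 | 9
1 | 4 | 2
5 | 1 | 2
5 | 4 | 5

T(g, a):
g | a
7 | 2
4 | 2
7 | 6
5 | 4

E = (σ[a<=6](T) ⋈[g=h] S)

Row counts bottom-up:
  T → 4
  σ[a<=6](T) → 4
  S → 5
  (σ[a<=6](T) ⋈[g=h] S) → 4

|E| = 4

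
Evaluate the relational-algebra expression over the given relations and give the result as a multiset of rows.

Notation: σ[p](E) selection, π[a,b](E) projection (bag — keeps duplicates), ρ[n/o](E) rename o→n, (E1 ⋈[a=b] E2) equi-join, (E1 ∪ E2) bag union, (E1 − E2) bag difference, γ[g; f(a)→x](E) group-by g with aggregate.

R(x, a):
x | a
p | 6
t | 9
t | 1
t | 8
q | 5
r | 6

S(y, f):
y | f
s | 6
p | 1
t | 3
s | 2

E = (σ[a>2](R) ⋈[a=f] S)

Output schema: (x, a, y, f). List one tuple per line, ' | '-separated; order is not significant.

Per-node cardinality:
  R → 6
  σ[a>2](R) → 5
  S → 4
  (σ[a>2](R) ⋈[a=f] S) → 2

== RESULT ==
x | a | y | f
p | 6 | s | 6
r | 6 | s | 6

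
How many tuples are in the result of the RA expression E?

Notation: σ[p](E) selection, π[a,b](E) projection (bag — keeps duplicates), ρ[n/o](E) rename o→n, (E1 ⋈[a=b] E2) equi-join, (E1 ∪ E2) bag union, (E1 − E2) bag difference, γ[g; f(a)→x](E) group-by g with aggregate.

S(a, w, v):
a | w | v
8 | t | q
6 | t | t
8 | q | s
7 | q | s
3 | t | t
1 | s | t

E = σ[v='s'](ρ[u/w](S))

Row counts bottom-up:
  S → 6
  ρ[u/w](S) → 6
  σ[v='s'](ρ[u/w](S)) → 2

|E| = 2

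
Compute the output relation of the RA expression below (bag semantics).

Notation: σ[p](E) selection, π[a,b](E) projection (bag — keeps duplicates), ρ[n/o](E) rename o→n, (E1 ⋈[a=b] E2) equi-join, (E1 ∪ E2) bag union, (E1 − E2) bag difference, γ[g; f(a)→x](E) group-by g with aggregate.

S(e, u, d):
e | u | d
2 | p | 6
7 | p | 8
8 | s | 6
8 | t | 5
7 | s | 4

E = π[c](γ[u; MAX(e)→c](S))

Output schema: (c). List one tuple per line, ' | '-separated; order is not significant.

Per-node cardinality:
  S → 5
  γ[u; MAX(e)→c](S) → 3
  π[c](γ[u; MAX(e)→c](S)) → 3

== RESULT ==
c
7
8
8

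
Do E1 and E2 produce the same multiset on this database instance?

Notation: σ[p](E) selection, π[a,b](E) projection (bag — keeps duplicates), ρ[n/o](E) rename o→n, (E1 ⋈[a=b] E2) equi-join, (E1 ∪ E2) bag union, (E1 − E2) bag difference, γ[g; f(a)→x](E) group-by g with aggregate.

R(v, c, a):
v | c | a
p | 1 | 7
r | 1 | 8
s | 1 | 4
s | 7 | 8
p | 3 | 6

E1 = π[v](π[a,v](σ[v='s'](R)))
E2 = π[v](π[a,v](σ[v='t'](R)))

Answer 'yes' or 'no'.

E1 subexpression sizes:
  R → 5
  σ[v='s'](R) → 2
  π[a,v](σ[v='s'](R)) → 2
  π[v](π[a,v](σ[v='s'](R))) → 2
E2 subexpression sizes:
  R → 5
  σ[v='t'](R) → 0
  π[a,v](σ[v='t'](R)) → 0
  π[v](π[a,v](σ[v='t'](R))) → 0

E1 result:
v
s
s
E2 result:
v
(0 rows)
Witness: ('s',) appears 2× in E1 but 0× in E2.

no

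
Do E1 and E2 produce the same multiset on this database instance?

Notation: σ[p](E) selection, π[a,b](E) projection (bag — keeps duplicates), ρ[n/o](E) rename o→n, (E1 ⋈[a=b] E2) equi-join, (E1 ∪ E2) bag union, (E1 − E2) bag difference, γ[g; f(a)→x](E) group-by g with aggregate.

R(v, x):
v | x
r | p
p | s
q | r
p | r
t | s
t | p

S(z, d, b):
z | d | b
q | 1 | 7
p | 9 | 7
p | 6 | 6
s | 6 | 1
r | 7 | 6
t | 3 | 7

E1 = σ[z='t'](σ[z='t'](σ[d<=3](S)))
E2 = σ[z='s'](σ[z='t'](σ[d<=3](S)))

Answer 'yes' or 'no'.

E1 stepwise |·|:
  S → 6
  σ[d<=3](S) → 2
  σ[z='t'](σ[d<=3](S)) → 1
  σ[z='t'](σ[z='t'](σ[d<=3](S))) → 1
E2 stepwise |·|:
  S → 6
  σ[d<=3](S) → 2
  σ[z='t'](σ[d<=3](S)) → 1
  σ[z='s'](σ[z='t'](σ[d<=3](S))) → 0

E1 result:
z | d | b
t | 3 | 7
E2 result:
z | d | b
(0 rows)
Witness: ('t', 3, 7) appears 1× in E1 but 0× in E2.

no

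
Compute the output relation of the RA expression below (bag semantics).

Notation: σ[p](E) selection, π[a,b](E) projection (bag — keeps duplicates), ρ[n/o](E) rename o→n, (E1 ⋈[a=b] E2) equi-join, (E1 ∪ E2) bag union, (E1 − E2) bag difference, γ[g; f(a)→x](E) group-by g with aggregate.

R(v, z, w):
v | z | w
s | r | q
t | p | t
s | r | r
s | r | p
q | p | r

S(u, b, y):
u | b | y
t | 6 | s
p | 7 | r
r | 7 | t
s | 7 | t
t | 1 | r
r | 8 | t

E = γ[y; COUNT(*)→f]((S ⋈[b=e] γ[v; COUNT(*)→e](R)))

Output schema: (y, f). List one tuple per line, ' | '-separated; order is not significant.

Stepwise |·|:
  S → 6
  R → 5
  γ[v; COUNT(*)→e](R) → 3
  (S ⋈[b=e] γ[v; COUNT(*)→e](R)) → 2
  γ[y; COUNT(*)→f]((S ⋈[b=e] γ[v; COUNT(*)→e](R))) → 1

== RESULT ==
y | f
r | 2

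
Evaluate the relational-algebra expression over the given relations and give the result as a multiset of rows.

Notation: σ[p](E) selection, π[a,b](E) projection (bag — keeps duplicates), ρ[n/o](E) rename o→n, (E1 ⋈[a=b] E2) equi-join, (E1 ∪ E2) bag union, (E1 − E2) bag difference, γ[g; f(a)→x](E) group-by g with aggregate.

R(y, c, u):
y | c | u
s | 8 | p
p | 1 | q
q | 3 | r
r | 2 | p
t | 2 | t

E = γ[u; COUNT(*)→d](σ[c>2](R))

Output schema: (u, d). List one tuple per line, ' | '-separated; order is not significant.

Per-node cardinality:
  R → 5
  σ[c>2](R) → 2
  γ[u; COUNT(*)→d](σ[c>2](R)) → 2

== RESULT ==
u | d
p | 1
r | 1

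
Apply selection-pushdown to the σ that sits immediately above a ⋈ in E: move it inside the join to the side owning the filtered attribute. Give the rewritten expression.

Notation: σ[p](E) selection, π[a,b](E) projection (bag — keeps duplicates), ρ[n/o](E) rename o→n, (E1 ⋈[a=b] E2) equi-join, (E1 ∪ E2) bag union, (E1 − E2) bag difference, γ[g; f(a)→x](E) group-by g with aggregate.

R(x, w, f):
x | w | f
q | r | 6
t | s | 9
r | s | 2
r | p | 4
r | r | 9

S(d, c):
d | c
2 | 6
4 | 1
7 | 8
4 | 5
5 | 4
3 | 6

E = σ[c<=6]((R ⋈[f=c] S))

σ filters on c, owned by the right side.
E' = (R ⋈[f=c] σ[c<=6](S))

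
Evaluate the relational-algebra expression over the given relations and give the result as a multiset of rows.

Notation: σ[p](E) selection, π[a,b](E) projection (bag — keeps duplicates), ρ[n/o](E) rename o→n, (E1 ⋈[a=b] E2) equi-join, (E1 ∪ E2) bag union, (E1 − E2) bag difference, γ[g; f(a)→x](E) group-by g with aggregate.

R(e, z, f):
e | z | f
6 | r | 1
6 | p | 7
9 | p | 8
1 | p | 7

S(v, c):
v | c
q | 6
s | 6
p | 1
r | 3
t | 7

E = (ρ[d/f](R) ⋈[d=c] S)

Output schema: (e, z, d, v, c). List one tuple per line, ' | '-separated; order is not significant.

Per-node cardinality:
  R → 4
  ρ[d/f](R) → 4
  S → 5
  (ρ[d/f](R) ⋈[d=c] S) → 3

== RESULT ==
e | z | d | v | c
1 | p | 7 | t | 7
6 | p | 7 | t | 7
6 | r | 1 | p | 1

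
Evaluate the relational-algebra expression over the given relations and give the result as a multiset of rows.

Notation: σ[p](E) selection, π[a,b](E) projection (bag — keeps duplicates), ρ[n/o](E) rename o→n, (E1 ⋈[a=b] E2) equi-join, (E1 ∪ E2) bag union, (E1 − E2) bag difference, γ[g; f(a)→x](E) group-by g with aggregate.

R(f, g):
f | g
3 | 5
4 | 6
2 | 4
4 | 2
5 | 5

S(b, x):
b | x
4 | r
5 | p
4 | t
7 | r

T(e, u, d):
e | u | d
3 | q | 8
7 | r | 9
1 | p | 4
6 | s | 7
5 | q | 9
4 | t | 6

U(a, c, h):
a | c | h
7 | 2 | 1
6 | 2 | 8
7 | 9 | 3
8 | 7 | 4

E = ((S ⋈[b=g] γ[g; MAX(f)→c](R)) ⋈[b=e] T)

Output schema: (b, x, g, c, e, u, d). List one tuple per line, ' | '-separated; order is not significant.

Row counts bottom-up:
  S → 4
  R → 5
  γ[g; MAX(f)→c](R) → 4
  (S ⋈[b=g] γ[g; MAX(f)→c](R)) → 3
  T → 6
  ((S ⋈[b=g] γ[g; MAX(f)→c](R)) ⋈[b=e] T) → 3

== RESULT ==
b | x | g | c | e | u | d
4 | r | 4 | 2 | 4 | t | 6
4 | t | 4 | 2 | 4 | t | 6
5 | p | 5 | 5 | 5 | q | 9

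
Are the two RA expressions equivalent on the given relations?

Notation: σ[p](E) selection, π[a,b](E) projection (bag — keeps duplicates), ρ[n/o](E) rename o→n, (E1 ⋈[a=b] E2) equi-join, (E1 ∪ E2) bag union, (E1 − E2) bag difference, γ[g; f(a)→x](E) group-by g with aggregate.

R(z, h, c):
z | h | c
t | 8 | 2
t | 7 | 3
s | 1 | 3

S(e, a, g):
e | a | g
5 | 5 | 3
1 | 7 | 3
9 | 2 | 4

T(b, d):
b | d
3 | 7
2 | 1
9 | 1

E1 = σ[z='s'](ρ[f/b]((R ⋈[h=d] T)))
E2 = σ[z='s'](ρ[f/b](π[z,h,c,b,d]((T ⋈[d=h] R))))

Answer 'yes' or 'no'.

E1 per-node cardinality:
  R → 3
  T → 3
  (R ⋈[h=d] T) → 3
  ρ[f/b]((R ⋈[h=d] T)) → 3
  σ[z='s'](ρ[f/b]((R ⋈[h=d] T))) → 2
E2 per-node cardinality:
  T → 3
  R → 3
  (T ⋈[d=h] R) → 3
  π[z,h,c,b,d]((T ⋈[d=h] R)) → 3
  ρ[f/b](π[z,h,c,b,d]((T ⋈[d=h] R))) → 3
  σ[z='s'](ρ[f/b](π[z,h,c,b,d]((T ⋈[d=h] R)))) → 2

E1 and E2 produce the same multiset:
z | h | c | f | d
s | 1 | 3 | 2 | 1
s | 1 | 3 | 9 | 1

yes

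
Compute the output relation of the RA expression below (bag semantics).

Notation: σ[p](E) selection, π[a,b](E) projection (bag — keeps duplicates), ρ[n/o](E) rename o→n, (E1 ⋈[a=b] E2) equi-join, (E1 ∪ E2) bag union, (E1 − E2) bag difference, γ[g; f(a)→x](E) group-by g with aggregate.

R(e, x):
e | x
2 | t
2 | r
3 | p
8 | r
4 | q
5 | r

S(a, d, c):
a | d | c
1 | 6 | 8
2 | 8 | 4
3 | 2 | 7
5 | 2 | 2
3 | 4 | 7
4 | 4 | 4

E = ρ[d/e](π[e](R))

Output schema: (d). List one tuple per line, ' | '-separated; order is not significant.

Stepwise |·|:
  R → 6
  π[e](R) → 6
  ρ[d/e](π[e](R)) → 6

== RESULT ==
d
2
2
3
4
5
8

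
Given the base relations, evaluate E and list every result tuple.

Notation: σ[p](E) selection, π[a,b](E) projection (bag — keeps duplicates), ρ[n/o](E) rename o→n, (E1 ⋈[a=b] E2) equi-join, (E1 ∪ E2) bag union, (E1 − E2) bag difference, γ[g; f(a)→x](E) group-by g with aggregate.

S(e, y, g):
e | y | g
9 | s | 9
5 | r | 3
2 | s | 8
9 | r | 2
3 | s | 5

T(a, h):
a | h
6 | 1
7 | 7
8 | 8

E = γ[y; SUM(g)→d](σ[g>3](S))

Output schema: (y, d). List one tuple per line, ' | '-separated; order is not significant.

Subexpression sizes:
  S → 5
  σ[g>3](S) → 3
  γ[y; SUM(g)→d](σ[g>3](S)) → 1

== RESULT ==
y | d
s | 22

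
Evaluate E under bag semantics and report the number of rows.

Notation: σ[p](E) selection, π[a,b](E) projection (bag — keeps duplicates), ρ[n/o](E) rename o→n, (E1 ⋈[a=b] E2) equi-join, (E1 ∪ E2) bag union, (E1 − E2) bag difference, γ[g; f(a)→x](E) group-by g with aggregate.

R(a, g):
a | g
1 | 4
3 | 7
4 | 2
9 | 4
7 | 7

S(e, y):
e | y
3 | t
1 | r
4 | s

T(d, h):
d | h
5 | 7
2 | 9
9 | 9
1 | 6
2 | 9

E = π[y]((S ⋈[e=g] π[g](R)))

Row counts bottom-up:
  S → 3
  R → 5
  π[g](R) → 5
  (S ⋈[e=g] π[g](R)) → 2
  π[y]((S ⋈[e=g] π[g](R))) → 2

|E| = 2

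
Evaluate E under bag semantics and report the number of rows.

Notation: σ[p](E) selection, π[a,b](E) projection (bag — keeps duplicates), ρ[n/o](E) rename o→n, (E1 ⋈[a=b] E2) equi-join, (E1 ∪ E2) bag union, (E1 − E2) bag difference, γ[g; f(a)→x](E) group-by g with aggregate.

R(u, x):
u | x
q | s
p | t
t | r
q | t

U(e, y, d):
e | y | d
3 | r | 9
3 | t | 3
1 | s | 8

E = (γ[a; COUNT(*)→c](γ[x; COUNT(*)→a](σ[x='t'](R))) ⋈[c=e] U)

Subexpression sizes:
  R → 4
  σ[x='t'](R) → 2
  γ[x; COUNT(*)→a](σ[x='t'](R)) → 1
  γ[a; COUNT(*)→c](γ[x; COUNT(*)→a](σ[x='t'](R))) → 1
  U → 3
  (γ[a; COUNT(*)→c](γ[x; COUNT(*)→a](σ[x='t'](R))) ⋈[c=e] U) → 1

|E| = 1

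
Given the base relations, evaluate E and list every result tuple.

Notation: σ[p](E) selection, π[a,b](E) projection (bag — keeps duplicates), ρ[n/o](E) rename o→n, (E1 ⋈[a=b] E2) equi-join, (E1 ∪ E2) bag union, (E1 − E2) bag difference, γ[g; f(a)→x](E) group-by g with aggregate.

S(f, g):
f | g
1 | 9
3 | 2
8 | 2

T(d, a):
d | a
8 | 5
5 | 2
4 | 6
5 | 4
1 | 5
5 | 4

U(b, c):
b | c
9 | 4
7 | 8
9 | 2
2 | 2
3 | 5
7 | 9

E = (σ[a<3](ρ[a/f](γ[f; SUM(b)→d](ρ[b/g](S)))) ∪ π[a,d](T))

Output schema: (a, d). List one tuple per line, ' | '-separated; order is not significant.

Stepwise |·|:
  S → 3
  ρ[b/g](S) → 3
  γ[f; SUM(b)→d](ρ[b/g](S)) → 3
  ρ[a/f](γ[f; SUM(b)→d](ρ[b/g](S))) → 3
  σ[a<3](ρ[a/f](γ[f; SUM(b)→d](ρ[b/g](S)))) → 1
  T → 6
  π[a,d](T) → 6
  (σ[a<3](ρ[a/f](γ[f; SUM(b)→d](ρ[b/g](S)))) ∪ π[a,d](T)) → 7

== RESULT ==
a | d
1 | 9
2 | 5
4 | 5
4 | 5
5 | 1
5 | 8
6 | 4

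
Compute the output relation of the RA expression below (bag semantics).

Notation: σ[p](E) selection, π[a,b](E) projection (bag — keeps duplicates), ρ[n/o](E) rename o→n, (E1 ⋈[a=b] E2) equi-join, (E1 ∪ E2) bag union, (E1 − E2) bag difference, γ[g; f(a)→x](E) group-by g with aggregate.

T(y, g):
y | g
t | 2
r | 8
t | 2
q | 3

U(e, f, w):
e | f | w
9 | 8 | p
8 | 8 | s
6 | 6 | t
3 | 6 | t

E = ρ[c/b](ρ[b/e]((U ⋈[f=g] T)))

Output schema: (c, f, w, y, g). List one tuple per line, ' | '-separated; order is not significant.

Row counts bottom-up:
  U → 4
  T → 4
  (U ⋈[f=g] T) → 2
  ρ[b/e]((U ⋈[f=g] T)) → 2
  ρ[c/b](ρ[b/e]((U ⋈[f=g] T))) → 2

== RESULT ==
c | f | w | y | g
8 | 8 | s | r | 8
9 | 8 | p | r | 8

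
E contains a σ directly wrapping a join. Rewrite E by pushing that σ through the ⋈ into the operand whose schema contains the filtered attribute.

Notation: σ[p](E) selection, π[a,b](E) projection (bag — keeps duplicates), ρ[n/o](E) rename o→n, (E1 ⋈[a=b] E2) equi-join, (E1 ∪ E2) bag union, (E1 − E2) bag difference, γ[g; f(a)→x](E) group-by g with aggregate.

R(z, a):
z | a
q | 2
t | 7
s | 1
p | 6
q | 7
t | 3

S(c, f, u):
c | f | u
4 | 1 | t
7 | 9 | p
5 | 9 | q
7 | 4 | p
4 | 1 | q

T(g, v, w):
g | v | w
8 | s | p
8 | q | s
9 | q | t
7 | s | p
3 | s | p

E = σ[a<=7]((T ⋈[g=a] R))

σ filters on a, owned by the right side.
E' = (T ⋈[g=a] σ[a<=7](R))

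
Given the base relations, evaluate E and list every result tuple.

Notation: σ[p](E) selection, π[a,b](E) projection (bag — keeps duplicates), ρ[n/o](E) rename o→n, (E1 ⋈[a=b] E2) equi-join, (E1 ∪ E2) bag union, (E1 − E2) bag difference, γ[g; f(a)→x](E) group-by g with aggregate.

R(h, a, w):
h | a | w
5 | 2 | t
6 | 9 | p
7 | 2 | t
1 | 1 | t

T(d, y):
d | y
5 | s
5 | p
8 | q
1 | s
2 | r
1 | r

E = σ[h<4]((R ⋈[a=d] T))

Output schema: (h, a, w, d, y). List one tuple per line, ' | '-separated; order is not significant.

Row counts bottom-up:
  R → 4
  T → 6
  (R ⋈[a=d] T) → 4
  σ[h<4]((R ⋈[a=d] T)) → 2

== RESULT ==
h | a | w | d | y
1 | 1 | t | 1 | r
1 | 1 | t | 1 | s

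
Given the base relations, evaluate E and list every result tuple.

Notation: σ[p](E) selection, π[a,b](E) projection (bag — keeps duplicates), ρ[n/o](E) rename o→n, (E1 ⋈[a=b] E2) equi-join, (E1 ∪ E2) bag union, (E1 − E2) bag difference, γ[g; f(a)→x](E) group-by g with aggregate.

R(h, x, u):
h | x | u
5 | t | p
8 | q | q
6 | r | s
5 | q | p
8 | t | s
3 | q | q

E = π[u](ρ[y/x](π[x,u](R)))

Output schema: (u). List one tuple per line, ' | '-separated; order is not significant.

Subexpression sizes:
  R → 6
  π[x,u](R) → 6
  ρ[y/x](π[x,u](R)) → 6
  π[u](ρ[y/x](π[x,u](R))) → 6

== RESULT ==
u
p
p
q
q
s
s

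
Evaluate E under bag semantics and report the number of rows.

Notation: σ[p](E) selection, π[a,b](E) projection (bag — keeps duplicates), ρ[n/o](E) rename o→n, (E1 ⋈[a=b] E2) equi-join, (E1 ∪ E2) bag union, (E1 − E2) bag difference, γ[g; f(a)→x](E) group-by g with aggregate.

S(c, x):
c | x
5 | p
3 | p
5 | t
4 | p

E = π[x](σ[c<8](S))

Row counts bottom-up:
  S → 4
  σ[c<8](S) → 4
  π[x](σ[c<8](S)) → 4

|E| = 4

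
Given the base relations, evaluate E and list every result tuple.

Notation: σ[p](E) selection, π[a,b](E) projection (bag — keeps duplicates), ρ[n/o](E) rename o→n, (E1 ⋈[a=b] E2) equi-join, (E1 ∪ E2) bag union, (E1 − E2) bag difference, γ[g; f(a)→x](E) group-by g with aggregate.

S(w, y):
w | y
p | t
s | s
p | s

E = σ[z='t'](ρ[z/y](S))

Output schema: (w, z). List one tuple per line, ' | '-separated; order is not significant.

Stepwise |·|:
  S → 3
  ρ[z/y](S) → 3
  σ[z='t'](ρ[z/y](S)) → 1

== RESULT ==
w | z
p | t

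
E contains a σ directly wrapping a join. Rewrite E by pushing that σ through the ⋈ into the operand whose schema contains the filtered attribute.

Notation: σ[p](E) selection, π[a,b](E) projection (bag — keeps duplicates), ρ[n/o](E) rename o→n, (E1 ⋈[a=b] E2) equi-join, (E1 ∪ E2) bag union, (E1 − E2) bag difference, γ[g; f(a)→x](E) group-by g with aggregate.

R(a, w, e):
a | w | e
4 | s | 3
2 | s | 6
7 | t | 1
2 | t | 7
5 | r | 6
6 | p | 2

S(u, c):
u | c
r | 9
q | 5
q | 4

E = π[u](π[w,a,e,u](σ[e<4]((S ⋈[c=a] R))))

σ filters on e, owned by the right side.
E' = π[u](π[w,a,e,u]((S ⋈[c=a] σ[e<4](R))))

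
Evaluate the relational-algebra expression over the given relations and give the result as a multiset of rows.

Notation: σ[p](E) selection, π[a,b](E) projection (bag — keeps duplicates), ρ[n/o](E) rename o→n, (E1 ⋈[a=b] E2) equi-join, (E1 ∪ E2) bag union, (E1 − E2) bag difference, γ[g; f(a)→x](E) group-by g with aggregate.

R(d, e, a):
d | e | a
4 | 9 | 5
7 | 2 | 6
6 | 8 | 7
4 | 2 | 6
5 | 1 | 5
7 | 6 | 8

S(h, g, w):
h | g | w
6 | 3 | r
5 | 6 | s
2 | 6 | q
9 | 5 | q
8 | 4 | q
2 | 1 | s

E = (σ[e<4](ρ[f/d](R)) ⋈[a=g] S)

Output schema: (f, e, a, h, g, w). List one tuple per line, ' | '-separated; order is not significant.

Per-node cardinality:
  R → 6
  ρ[f/d](R) → 6
  σ[e<4](ρ[f/d](R)) → 3
  S → 6
  (σ[e<4](ρ[f/d](R)) ⋈[a=g] S) → 5

== RESULT ==
f | e | a | h | g | w
4 | 2 | 6 | 2 | 6 | q
4 | 2 | 6 | 5 | 6 | s
5 | 1 | 5 | 9 | 5 | q
7 | 2 | 6 | 2 | 6 | q
7 | 2 | 6 | 5 | 6 | s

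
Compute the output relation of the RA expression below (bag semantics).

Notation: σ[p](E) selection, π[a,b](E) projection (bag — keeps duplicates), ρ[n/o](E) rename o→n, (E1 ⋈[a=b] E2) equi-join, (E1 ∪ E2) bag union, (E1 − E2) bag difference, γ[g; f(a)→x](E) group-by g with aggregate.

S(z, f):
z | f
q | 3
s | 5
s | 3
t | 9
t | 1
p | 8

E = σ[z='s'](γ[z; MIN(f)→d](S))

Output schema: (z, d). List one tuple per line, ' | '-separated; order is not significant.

Stepwise |·|:
  S → 6
  γ[z; MIN(f)→d](S) → 4
  σ[z='s'](γ[z; MIN(f)→d](S)) → 1

== RESULT ==
z | d
s | 3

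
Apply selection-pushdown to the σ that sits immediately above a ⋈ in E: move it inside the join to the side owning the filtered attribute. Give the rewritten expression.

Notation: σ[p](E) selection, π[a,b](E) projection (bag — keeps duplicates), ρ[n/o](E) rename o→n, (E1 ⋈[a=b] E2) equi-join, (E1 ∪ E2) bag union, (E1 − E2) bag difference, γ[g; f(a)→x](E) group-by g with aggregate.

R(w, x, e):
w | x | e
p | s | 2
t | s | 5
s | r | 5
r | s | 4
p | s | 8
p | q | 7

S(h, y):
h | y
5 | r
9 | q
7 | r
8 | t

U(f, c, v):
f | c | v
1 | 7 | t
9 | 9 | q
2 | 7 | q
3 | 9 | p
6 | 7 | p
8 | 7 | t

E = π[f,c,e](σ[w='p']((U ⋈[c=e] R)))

σ filters on w, owned by the right side.
E' = π[f,c,e]((U ⋈[c=e] σ[w='p'](R)))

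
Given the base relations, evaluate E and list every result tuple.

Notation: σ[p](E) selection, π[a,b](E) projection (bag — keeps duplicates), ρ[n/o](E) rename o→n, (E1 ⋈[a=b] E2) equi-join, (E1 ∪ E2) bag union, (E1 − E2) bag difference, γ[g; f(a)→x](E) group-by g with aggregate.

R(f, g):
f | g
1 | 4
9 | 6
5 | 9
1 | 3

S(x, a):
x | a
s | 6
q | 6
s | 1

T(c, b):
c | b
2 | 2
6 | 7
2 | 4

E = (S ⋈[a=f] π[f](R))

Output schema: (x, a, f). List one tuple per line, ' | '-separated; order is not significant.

Per-node cardinality:
  S → 3
  R → 4
  π[f](R) → 4
  (S ⋈[a=f] π[f](R)) → 2

== RESULT ==
x | a | f
s | 1 | 1
s | 1 | 1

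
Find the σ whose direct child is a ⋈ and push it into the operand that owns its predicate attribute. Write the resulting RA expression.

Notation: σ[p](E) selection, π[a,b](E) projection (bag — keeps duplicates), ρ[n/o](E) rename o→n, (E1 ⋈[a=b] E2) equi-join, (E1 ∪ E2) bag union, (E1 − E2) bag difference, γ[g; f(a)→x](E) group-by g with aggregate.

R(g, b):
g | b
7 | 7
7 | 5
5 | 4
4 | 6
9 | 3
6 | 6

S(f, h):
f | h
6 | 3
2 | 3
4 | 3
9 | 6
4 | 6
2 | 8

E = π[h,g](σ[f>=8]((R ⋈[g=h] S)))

σ filters on f, owned by the right side.
E' = π[h,g]((R ⋈[g=h] σ[f>=8](S)))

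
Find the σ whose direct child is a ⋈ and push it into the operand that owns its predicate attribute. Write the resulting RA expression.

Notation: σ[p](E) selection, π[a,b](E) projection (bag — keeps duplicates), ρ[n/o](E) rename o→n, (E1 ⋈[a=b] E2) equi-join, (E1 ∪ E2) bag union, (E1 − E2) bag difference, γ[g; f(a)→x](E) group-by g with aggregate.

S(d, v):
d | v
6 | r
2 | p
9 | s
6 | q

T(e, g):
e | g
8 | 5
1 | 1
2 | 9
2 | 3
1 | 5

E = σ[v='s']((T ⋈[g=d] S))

σ filters on v, owned by the right side.
E' = (T ⋈[g=d] σ[v='s'](S))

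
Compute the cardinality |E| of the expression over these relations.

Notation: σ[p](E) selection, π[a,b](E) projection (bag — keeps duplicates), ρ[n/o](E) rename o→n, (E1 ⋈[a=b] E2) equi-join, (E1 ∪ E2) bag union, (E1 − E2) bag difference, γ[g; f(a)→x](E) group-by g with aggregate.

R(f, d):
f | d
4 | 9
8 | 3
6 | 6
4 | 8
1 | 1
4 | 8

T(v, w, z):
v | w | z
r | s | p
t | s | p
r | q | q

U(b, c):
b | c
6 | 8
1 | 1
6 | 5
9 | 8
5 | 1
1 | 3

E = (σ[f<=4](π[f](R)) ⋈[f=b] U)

Per-node cardinality:
  R → 6
  π[f](R) → 6
  σ[f<=4](π[f](R)) → 4
  U → 6
  (σ[f<=4](π[f](R)) ⋈[f=b] U) → 2

|E| = 2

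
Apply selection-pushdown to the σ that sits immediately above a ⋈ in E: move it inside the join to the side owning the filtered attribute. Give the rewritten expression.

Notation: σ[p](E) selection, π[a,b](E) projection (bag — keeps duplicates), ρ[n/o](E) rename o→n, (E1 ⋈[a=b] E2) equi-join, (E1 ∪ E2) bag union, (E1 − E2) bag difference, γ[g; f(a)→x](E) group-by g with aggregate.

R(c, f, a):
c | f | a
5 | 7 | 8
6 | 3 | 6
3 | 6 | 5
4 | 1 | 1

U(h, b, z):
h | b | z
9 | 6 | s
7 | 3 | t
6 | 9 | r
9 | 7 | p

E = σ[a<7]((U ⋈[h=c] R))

σ filters on a, owned by the right side.
E' = (U ⋈[h=c] σ[a<7](R))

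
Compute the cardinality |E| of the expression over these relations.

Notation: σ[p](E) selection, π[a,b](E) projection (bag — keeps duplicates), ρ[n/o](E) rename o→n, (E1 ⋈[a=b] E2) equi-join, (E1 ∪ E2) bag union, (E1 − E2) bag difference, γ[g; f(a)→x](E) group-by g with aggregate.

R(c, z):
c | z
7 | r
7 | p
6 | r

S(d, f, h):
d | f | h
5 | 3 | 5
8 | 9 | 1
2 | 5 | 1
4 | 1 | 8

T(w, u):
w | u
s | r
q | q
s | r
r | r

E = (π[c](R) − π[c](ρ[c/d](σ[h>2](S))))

Subexpression sizes:
  R → 3
  π[c](R) → 3
  S → 4
  σ[h>2](S) → 2
  ρ[c/d](σ[h>2](S)) → 2
  π[c](ρ[c/d](σ[h>2](S))) → 2
  (π[c](R) − π[c](ρ[c/d](σ[h>2](S)))) → 3

|E| = 3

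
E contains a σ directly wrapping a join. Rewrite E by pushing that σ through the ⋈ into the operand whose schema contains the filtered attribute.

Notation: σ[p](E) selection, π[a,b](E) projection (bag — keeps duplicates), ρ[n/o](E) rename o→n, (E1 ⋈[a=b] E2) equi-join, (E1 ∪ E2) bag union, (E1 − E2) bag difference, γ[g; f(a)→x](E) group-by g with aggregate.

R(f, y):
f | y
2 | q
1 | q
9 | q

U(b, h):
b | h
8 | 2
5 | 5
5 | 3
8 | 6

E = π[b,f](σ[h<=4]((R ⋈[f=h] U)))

σ filters on h, owned by the right side.
E' = π[b,f]((R ⋈[f=h] σ[h<=4](U)))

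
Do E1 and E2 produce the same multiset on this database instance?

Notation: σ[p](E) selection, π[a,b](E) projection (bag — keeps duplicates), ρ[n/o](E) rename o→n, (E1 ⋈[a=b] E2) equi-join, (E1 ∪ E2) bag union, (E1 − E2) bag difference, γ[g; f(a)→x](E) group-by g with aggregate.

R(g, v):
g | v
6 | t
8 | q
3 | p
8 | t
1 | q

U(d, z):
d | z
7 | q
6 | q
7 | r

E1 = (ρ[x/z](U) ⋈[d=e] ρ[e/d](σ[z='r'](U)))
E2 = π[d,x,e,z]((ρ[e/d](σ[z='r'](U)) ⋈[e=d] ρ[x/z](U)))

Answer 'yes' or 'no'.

E1 per-node cardinality:
  U → 3
  ρ[x/z](U) → 3
  U → 3
  σ[z='r'](U) → 1
  ρ[e/d](σ[z='r'](U)) → 1
  (ρ[x/z](U) ⋈[d=e] ρ[e/d](σ[z='r'](U))) → 2
E2 per-node cardinality:
  U → 3
  σ[z='r'](U) → 1
  ρ[e/d](σ[z='r'](U)) → 1
  U → 3
  ρ[x/z](U) → 3
  (ρ[e/d](σ[z='r'](U)) ⋈[e=d] ρ[x/z](U)) → 2
  π[d,x,e,z]((ρ[e/d](σ[z='r'](U)) ⋈[e=d] ρ[x/z](U))) → 2

E1 and E2 produce the same multiset:
d | x | e | z
7 | q | 7 | r
7 | r | 7 | r

yes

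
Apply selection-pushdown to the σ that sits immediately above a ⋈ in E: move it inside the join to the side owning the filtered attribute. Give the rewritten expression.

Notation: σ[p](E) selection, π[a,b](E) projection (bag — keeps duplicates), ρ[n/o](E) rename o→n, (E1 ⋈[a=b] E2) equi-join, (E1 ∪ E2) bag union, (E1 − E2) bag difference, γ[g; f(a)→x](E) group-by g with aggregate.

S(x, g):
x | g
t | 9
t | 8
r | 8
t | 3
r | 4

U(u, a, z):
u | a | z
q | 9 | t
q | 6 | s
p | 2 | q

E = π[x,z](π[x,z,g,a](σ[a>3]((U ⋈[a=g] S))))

σ filters on a, owned by the left side.
E' = π[x,z](π[x,z,g,a]((σ[a>3](U) ⋈[a=g] S)))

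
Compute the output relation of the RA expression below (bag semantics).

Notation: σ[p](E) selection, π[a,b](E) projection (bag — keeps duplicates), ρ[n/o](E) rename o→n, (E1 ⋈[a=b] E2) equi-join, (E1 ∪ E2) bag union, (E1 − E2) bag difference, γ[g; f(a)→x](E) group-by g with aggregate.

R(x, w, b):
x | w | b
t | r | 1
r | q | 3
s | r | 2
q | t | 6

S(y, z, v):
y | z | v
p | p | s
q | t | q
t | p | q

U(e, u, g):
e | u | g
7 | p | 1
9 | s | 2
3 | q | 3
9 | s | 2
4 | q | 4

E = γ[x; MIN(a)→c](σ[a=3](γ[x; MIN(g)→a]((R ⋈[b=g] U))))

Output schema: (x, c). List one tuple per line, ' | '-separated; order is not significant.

Stepwise |·|:
  R → 4
  U → 5
  (R ⋈[b=g] U) → 4
  γ[x; MIN(g)→a]((R ⋈[b=g] U)) → 3
  σ[a=3](γ[x; MIN(g)→a]((R ⋈[b=g] U))) → 1
  γ[x; MIN(a)→c](σ[a=3](γ[x; MIN(g)→a]((R ⋈[b=g] U)))) → 1

== RESULT ==
x | c
r | 3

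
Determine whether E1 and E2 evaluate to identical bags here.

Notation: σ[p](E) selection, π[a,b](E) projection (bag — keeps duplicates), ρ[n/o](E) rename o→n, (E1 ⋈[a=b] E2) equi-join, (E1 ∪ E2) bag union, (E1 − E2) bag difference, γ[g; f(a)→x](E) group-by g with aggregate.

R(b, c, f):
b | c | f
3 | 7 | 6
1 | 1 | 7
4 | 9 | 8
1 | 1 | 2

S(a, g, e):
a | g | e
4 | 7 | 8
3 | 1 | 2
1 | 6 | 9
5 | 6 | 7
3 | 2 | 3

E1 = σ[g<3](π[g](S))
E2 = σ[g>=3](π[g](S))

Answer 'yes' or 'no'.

E1 row counts bottom-up:
  S → 5
  π[g](S) → 5
  σ[g<3](π[g](S)) → 2
E2 row counts bottom-up:
  S → 5
  π[g](S) → 5
  σ[g>=3](π[g](S)) → 3

E1 result:
g
1
2
E2 result:
g
6
6
7
Witness: (6,) appears 0× in E1 but 2× in E2.

no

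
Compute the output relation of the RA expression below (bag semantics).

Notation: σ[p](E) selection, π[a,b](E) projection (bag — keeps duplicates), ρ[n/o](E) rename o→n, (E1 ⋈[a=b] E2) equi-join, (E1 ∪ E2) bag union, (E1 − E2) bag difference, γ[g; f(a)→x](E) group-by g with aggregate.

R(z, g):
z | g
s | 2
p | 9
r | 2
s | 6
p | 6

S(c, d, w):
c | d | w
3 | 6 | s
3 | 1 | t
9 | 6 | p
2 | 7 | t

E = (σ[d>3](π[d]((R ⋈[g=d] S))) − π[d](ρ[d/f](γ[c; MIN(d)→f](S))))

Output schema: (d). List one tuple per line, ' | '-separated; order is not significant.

Stepwise |·|:
  R → 5
  S → 4
  (R ⋈[g=d] S) → 4
  π[d]((R ⋈[g=d] S)) → 4
  σ[d>3](π[d]((R ⋈[g=d] S))) → 4
  S → 4
  γ[c; MIN(d)→f](S) → 3
  ρ[d/f](γ[c; MIN(d)→f](S)) → 3
  π[d](ρ[d/f](γ[c; MIN(d)→f](S))) → 3
  (σ[d>3](π[d]((R ⋈[g=d] S))) − π[d](ρ[d/f](γ[c; MIN(d)→f](S)))) → 3

== RESULT ==
d
6
6
6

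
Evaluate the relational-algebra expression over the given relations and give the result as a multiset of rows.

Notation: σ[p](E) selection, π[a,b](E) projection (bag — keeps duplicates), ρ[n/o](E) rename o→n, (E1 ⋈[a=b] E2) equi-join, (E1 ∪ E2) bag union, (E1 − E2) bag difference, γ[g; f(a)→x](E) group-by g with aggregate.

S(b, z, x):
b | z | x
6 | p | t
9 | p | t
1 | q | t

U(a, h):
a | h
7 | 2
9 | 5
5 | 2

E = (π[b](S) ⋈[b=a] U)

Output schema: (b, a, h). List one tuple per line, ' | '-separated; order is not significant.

Subexpression sizes:
  S → 3
  π[b](S) → 3
  U → 3
  (π[b](S) ⋈[b=a] U) → 1

== RESULT ==
b | a | h
9 | 9 | 5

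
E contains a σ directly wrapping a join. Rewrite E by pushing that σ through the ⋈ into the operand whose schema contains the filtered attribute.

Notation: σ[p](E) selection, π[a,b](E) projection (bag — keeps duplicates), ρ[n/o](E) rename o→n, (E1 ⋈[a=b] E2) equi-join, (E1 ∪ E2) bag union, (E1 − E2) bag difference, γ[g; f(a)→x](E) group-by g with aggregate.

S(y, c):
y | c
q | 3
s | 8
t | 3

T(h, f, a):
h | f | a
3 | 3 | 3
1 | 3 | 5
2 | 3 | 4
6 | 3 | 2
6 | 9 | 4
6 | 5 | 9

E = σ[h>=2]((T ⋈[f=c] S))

σ filters on h, owned by the left side.
E' = (σ[h>=2](T) ⋈[f=c] S)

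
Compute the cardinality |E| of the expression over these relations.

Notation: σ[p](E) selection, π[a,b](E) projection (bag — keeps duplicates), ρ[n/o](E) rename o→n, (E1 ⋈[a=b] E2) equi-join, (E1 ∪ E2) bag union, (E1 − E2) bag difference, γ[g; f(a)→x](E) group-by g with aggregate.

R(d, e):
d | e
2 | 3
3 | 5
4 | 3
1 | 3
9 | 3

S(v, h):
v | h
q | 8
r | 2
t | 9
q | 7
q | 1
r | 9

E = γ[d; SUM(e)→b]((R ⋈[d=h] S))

Subexpression sizes:
  R → 5
  S → 6
  (R ⋈[d=h] S) → 4
  γ[d; SUM(e)→b]((R ⋈[d=h] S)) → 3

|E| = 3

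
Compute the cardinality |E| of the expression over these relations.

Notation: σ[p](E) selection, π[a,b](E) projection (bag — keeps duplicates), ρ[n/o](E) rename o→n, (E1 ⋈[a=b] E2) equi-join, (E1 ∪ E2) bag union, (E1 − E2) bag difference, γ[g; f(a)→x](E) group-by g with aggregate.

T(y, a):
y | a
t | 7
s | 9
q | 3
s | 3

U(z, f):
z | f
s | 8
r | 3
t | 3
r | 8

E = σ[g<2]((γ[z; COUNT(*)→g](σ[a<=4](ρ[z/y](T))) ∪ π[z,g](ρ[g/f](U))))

Row counts bottom-up:
  T → 4
  ρ[z/y](T) → 4
  σ[a<=4](ρ[z/y](T)) → 2
  γ[z; COUNT(*)→g](σ[a<=4](ρ[z/y](T))) → 2
  U → 4
  ρ[g/f](U) → 4
  π[z,g](ρ[g/f](U)) → 4
  (γ[z; COUNT(*)→g](σ[a<=4](ρ[z/y](T))) ∪ π[z,g](ρ[g/f](U))) → 6
  σ[g<2]((γ[z; COUNT(*)→g](σ[a<=4](ρ[z/y](T))) ∪ π[z,g](ρ[g/f](U)))) → 2

|E| = 2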